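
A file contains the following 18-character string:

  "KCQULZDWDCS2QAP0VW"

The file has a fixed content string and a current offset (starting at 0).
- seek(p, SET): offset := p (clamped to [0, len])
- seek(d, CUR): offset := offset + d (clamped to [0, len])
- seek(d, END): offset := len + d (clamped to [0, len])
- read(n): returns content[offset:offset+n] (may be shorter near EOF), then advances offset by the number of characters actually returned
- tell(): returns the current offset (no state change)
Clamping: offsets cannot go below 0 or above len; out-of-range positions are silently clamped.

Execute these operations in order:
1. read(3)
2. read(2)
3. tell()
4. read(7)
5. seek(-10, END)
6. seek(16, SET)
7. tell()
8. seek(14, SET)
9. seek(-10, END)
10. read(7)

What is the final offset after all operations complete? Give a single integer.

After 1 (read(3)): returned 'KCQ', offset=3
After 2 (read(2)): returned 'UL', offset=5
After 3 (tell()): offset=5
After 4 (read(7)): returned 'ZDWDCS2', offset=12
After 5 (seek(-10, END)): offset=8
After 6 (seek(16, SET)): offset=16
After 7 (tell()): offset=16
After 8 (seek(14, SET)): offset=14
After 9 (seek(-10, END)): offset=8
After 10 (read(7)): returned 'DCS2QAP', offset=15

Answer: 15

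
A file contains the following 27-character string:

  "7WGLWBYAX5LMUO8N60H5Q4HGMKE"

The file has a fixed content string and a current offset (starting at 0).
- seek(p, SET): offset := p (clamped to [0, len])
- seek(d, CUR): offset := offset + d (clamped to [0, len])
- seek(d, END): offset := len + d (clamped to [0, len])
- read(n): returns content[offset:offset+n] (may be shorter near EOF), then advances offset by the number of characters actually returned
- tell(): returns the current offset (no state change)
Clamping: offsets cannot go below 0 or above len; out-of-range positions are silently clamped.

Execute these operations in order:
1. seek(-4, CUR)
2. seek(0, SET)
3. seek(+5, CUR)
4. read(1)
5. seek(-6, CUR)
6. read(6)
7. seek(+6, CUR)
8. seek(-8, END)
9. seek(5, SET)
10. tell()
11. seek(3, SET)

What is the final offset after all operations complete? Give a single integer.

After 1 (seek(-4, CUR)): offset=0
After 2 (seek(0, SET)): offset=0
After 3 (seek(+5, CUR)): offset=5
After 4 (read(1)): returned 'B', offset=6
After 5 (seek(-6, CUR)): offset=0
After 6 (read(6)): returned '7WGLWB', offset=6
After 7 (seek(+6, CUR)): offset=12
After 8 (seek(-8, END)): offset=19
After 9 (seek(5, SET)): offset=5
After 10 (tell()): offset=5
After 11 (seek(3, SET)): offset=3

Answer: 3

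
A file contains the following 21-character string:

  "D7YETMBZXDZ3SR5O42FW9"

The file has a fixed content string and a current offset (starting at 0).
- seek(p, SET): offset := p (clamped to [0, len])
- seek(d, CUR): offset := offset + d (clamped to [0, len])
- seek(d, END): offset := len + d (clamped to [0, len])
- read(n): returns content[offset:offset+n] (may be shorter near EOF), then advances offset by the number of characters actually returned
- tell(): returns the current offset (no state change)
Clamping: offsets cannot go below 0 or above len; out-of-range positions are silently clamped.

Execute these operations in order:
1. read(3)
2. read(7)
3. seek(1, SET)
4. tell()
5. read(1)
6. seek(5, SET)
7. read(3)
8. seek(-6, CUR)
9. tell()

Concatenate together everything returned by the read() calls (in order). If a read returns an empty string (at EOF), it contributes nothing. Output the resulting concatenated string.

After 1 (read(3)): returned 'D7Y', offset=3
After 2 (read(7)): returned 'ETMBZXD', offset=10
After 3 (seek(1, SET)): offset=1
After 4 (tell()): offset=1
After 5 (read(1)): returned '7', offset=2
After 6 (seek(5, SET)): offset=5
After 7 (read(3)): returned 'MBZ', offset=8
After 8 (seek(-6, CUR)): offset=2
After 9 (tell()): offset=2

Answer: D7YETMBZXD7MBZ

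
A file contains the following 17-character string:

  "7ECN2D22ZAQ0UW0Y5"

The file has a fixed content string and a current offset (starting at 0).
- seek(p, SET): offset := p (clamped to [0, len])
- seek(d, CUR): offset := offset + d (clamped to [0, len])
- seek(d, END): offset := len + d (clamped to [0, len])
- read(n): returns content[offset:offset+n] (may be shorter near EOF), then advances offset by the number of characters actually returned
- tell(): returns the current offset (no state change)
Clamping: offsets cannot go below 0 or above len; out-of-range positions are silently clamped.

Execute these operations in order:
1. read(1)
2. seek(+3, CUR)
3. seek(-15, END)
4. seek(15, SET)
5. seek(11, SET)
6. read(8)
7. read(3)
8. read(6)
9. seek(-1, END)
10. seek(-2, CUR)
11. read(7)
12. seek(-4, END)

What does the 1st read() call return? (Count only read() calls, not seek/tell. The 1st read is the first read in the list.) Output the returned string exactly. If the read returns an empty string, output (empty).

Answer: 7

Derivation:
After 1 (read(1)): returned '7', offset=1
After 2 (seek(+3, CUR)): offset=4
After 3 (seek(-15, END)): offset=2
After 4 (seek(15, SET)): offset=15
After 5 (seek(11, SET)): offset=11
After 6 (read(8)): returned '0UW0Y5', offset=17
After 7 (read(3)): returned '', offset=17
After 8 (read(6)): returned '', offset=17
After 9 (seek(-1, END)): offset=16
After 10 (seek(-2, CUR)): offset=14
After 11 (read(7)): returned '0Y5', offset=17
After 12 (seek(-4, END)): offset=13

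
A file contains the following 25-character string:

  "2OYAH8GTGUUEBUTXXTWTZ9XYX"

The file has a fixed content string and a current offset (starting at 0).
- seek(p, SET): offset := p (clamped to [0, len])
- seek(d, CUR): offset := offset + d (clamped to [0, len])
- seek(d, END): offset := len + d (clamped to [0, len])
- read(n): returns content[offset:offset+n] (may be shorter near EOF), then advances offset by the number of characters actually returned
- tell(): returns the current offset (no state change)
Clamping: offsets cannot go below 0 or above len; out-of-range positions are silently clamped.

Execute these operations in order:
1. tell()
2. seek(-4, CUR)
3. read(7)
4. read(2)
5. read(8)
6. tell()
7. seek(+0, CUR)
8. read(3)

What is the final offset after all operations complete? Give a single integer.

Answer: 20

Derivation:
After 1 (tell()): offset=0
After 2 (seek(-4, CUR)): offset=0
After 3 (read(7)): returned '2OYAH8G', offset=7
After 4 (read(2)): returned 'TG', offset=9
After 5 (read(8)): returned 'UUEBUTXX', offset=17
After 6 (tell()): offset=17
After 7 (seek(+0, CUR)): offset=17
After 8 (read(3)): returned 'TWT', offset=20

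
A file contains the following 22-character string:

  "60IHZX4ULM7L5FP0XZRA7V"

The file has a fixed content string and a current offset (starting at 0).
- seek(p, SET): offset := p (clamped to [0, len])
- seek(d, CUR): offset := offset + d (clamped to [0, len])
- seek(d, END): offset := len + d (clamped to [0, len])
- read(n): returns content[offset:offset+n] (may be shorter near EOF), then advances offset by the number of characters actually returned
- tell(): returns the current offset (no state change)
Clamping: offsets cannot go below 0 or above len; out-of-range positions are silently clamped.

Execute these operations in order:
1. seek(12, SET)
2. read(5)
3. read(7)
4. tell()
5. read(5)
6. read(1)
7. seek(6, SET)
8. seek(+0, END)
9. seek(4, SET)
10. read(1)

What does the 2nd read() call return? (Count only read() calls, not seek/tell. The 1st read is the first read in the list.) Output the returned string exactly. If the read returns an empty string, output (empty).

Answer: ZRA7V

Derivation:
After 1 (seek(12, SET)): offset=12
After 2 (read(5)): returned '5FP0X', offset=17
After 3 (read(7)): returned 'ZRA7V', offset=22
After 4 (tell()): offset=22
After 5 (read(5)): returned '', offset=22
After 6 (read(1)): returned '', offset=22
After 7 (seek(6, SET)): offset=6
After 8 (seek(+0, END)): offset=22
After 9 (seek(4, SET)): offset=4
After 10 (read(1)): returned 'Z', offset=5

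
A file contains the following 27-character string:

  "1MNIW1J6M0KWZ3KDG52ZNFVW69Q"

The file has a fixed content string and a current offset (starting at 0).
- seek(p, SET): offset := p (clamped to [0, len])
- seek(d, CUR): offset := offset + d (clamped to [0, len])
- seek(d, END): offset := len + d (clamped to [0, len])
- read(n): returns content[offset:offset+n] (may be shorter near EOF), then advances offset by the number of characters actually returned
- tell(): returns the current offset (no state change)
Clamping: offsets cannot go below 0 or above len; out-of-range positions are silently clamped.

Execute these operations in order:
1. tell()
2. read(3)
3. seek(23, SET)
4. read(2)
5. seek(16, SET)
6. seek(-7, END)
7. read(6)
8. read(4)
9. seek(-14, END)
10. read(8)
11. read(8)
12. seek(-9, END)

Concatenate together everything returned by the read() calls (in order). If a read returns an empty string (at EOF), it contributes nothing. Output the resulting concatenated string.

After 1 (tell()): offset=0
After 2 (read(3)): returned '1MN', offset=3
After 3 (seek(23, SET)): offset=23
After 4 (read(2)): returned 'W6', offset=25
After 5 (seek(16, SET)): offset=16
After 6 (seek(-7, END)): offset=20
After 7 (read(6)): returned 'NFVW69', offset=26
After 8 (read(4)): returned 'Q', offset=27
After 9 (seek(-14, END)): offset=13
After 10 (read(8)): returned '3KDG52ZN', offset=21
After 11 (read(8)): returned 'FVW69Q', offset=27
After 12 (seek(-9, END)): offset=18

Answer: 1MNW6NFVW69Q3KDG52ZNFVW69Q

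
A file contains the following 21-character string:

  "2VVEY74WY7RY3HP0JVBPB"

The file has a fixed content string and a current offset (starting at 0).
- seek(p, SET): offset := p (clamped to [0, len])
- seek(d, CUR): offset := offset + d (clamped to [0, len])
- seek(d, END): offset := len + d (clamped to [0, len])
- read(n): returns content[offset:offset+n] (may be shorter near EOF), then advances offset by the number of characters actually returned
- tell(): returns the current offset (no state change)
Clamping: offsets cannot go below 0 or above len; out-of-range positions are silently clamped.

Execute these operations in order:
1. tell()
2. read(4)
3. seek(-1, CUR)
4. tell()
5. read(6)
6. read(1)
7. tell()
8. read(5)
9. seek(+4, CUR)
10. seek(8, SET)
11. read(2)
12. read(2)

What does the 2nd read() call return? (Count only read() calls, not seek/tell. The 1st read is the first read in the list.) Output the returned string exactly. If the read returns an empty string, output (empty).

After 1 (tell()): offset=0
After 2 (read(4)): returned '2VVE', offset=4
After 3 (seek(-1, CUR)): offset=3
After 4 (tell()): offset=3
After 5 (read(6)): returned 'EY74WY', offset=9
After 6 (read(1)): returned '7', offset=10
After 7 (tell()): offset=10
After 8 (read(5)): returned 'RY3HP', offset=15
After 9 (seek(+4, CUR)): offset=19
After 10 (seek(8, SET)): offset=8
After 11 (read(2)): returned 'Y7', offset=10
After 12 (read(2)): returned 'RY', offset=12

Answer: EY74WY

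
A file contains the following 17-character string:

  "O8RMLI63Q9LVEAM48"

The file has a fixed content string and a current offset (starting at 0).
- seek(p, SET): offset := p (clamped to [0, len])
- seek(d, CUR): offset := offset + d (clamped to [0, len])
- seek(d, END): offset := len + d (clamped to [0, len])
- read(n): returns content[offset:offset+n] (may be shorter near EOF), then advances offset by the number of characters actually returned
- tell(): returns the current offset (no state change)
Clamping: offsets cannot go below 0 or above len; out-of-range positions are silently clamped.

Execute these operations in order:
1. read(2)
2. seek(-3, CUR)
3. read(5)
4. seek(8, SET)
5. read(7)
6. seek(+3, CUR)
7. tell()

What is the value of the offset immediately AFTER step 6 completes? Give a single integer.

After 1 (read(2)): returned 'O8', offset=2
After 2 (seek(-3, CUR)): offset=0
After 3 (read(5)): returned 'O8RML', offset=5
After 4 (seek(8, SET)): offset=8
After 5 (read(7)): returned 'Q9LVEAM', offset=15
After 6 (seek(+3, CUR)): offset=17

Answer: 17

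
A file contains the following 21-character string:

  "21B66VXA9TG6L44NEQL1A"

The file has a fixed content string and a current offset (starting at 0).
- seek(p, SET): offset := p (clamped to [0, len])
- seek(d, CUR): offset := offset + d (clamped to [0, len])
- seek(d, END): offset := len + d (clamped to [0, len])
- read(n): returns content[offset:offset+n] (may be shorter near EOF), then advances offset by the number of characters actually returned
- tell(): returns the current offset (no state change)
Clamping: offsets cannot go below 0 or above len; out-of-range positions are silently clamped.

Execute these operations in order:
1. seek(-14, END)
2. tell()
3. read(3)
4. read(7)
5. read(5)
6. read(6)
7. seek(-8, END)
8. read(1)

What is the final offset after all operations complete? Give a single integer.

After 1 (seek(-14, END)): offset=7
After 2 (tell()): offset=7
After 3 (read(3)): returned 'A9T', offset=10
After 4 (read(7)): returned 'G6L44NE', offset=17
After 5 (read(5)): returned 'QL1A', offset=21
After 6 (read(6)): returned '', offset=21
After 7 (seek(-8, END)): offset=13
After 8 (read(1)): returned '4', offset=14

Answer: 14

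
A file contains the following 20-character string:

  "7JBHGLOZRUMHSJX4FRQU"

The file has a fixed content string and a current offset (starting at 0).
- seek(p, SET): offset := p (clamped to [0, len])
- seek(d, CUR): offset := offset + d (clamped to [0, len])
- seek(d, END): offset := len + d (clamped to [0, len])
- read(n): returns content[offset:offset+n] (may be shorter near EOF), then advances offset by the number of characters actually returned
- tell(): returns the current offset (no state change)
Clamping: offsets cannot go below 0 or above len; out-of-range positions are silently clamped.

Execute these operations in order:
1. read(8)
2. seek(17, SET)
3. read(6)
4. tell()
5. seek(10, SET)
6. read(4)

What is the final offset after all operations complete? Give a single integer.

After 1 (read(8)): returned '7JBHGLOZ', offset=8
After 2 (seek(17, SET)): offset=17
After 3 (read(6)): returned 'RQU', offset=20
After 4 (tell()): offset=20
After 5 (seek(10, SET)): offset=10
After 6 (read(4)): returned 'MHSJ', offset=14

Answer: 14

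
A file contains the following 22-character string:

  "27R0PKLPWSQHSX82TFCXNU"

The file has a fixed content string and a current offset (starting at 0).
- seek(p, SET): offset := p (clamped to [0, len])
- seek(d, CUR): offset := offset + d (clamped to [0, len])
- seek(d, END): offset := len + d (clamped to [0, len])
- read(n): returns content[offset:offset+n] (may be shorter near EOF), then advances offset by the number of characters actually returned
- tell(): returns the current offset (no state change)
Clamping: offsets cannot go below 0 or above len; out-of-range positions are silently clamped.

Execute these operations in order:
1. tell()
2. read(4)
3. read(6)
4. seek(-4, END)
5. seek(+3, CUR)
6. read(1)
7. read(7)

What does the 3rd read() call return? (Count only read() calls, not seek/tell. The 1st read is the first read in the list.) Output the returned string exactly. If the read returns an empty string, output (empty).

Answer: U

Derivation:
After 1 (tell()): offset=0
After 2 (read(4)): returned '27R0', offset=4
After 3 (read(6)): returned 'PKLPWS', offset=10
After 4 (seek(-4, END)): offset=18
After 5 (seek(+3, CUR)): offset=21
After 6 (read(1)): returned 'U', offset=22
After 7 (read(7)): returned '', offset=22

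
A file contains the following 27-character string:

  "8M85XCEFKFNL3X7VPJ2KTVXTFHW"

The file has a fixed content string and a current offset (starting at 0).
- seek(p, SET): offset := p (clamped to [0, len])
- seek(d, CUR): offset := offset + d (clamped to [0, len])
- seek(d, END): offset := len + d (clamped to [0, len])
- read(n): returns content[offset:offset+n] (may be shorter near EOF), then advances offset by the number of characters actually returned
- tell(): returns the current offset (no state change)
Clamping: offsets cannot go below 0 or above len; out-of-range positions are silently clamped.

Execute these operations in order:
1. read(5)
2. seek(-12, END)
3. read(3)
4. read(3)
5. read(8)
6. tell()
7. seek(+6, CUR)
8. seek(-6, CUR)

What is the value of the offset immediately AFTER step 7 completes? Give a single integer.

Answer: 27

Derivation:
After 1 (read(5)): returned '8M85X', offset=5
After 2 (seek(-12, END)): offset=15
After 3 (read(3)): returned 'VPJ', offset=18
After 4 (read(3)): returned '2KT', offset=21
After 5 (read(8)): returned 'VXTFHW', offset=27
After 6 (tell()): offset=27
After 7 (seek(+6, CUR)): offset=27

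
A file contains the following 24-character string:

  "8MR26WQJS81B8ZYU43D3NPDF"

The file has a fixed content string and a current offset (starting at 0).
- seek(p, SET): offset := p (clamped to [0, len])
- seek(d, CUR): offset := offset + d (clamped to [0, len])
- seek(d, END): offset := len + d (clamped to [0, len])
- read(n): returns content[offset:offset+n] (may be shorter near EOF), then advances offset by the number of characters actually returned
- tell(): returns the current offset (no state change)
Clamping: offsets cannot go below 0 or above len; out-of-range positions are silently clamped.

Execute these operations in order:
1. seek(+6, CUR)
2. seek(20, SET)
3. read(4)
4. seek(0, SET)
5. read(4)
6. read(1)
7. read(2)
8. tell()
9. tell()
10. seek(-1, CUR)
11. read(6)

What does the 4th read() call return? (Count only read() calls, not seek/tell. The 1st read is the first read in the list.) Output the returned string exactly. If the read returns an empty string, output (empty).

After 1 (seek(+6, CUR)): offset=6
After 2 (seek(20, SET)): offset=20
After 3 (read(4)): returned 'NPDF', offset=24
After 4 (seek(0, SET)): offset=0
After 5 (read(4)): returned '8MR2', offset=4
After 6 (read(1)): returned '6', offset=5
After 7 (read(2)): returned 'WQ', offset=7
After 8 (tell()): offset=7
After 9 (tell()): offset=7
After 10 (seek(-1, CUR)): offset=6
After 11 (read(6)): returned 'QJS81B', offset=12

Answer: WQ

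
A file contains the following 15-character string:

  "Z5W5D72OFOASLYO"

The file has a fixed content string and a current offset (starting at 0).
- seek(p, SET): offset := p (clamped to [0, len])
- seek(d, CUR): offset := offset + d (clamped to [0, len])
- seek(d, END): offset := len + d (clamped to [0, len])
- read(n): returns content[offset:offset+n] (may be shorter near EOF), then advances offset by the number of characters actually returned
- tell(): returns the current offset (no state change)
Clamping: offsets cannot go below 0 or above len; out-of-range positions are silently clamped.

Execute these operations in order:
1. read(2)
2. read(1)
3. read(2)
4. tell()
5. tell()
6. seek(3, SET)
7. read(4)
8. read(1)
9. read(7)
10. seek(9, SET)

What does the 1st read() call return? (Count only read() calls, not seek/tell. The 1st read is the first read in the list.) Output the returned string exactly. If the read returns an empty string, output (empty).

After 1 (read(2)): returned 'Z5', offset=2
After 2 (read(1)): returned 'W', offset=3
After 3 (read(2)): returned '5D', offset=5
After 4 (tell()): offset=5
After 5 (tell()): offset=5
After 6 (seek(3, SET)): offset=3
After 7 (read(4)): returned '5D72', offset=7
After 8 (read(1)): returned 'O', offset=8
After 9 (read(7)): returned 'FOASLYO', offset=15
After 10 (seek(9, SET)): offset=9

Answer: Z5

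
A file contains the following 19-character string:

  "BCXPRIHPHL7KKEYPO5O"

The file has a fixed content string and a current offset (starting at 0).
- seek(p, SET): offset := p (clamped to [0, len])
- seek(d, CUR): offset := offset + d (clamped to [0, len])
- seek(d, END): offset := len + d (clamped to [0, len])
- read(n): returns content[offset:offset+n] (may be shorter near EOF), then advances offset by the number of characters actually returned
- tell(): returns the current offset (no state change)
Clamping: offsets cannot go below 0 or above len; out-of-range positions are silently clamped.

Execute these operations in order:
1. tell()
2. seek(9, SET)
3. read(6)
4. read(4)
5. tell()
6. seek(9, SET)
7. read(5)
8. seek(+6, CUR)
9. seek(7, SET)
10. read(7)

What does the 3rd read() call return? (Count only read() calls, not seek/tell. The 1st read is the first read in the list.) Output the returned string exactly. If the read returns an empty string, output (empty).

Answer: L7KKE

Derivation:
After 1 (tell()): offset=0
After 2 (seek(9, SET)): offset=9
After 3 (read(6)): returned 'L7KKEY', offset=15
After 4 (read(4)): returned 'PO5O', offset=19
After 5 (tell()): offset=19
After 6 (seek(9, SET)): offset=9
After 7 (read(5)): returned 'L7KKE', offset=14
After 8 (seek(+6, CUR)): offset=19
After 9 (seek(7, SET)): offset=7
After 10 (read(7)): returned 'PHL7KKE', offset=14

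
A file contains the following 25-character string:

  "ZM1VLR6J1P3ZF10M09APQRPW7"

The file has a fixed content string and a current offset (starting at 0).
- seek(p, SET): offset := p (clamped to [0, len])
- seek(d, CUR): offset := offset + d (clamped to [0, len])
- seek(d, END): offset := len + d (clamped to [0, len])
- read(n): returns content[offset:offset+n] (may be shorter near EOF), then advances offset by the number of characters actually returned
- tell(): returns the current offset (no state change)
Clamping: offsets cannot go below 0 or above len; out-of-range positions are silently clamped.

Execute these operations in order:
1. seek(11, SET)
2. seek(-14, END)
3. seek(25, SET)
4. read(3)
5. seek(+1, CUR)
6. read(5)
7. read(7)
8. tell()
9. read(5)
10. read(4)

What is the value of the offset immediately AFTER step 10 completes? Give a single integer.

Answer: 25

Derivation:
After 1 (seek(11, SET)): offset=11
After 2 (seek(-14, END)): offset=11
After 3 (seek(25, SET)): offset=25
After 4 (read(3)): returned '', offset=25
After 5 (seek(+1, CUR)): offset=25
After 6 (read(5)): returned '', offset=25
After 7 (read(7)): returned '', offset=25
After 8 (tell()): offset=25
After 9 (read(5)): returned '', offset=25
After 10 (read(4)): returned '', offset=25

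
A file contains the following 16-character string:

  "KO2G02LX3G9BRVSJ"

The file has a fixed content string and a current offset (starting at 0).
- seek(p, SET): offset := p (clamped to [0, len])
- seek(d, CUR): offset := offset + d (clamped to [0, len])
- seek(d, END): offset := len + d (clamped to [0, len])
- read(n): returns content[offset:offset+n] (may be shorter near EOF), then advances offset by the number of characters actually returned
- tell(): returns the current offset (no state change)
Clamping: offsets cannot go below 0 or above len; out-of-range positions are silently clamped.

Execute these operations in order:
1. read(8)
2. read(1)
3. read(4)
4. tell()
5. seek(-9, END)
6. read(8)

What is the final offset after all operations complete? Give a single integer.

After 1 (read(8)): returned 'KO2G02LX', offset=8
After 2 (read(1)): returned '3', offset=9
After 3 (read(4)): returned 'G9BR', offset=13
After 4 (tell()): offset=13
After 5 (seek(-9, END)): offset=7
After 6 (read(8)): returned 'X3G9BRVS', offset=15

Answer: 15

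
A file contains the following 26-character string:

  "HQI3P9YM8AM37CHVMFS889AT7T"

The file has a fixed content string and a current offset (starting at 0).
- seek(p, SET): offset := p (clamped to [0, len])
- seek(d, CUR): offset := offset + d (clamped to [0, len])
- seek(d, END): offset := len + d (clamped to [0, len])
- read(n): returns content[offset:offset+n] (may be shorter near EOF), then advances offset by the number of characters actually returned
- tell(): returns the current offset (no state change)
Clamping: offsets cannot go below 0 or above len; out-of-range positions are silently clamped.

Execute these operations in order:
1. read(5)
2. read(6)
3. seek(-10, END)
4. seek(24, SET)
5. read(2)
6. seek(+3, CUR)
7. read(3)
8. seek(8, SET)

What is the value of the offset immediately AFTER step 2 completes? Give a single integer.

Answer: 11

Derivation:
After 1 (read(5)): returned 'HQI3P', offset=5
After 2 (read(6)): returned '9YM8AM', offset=11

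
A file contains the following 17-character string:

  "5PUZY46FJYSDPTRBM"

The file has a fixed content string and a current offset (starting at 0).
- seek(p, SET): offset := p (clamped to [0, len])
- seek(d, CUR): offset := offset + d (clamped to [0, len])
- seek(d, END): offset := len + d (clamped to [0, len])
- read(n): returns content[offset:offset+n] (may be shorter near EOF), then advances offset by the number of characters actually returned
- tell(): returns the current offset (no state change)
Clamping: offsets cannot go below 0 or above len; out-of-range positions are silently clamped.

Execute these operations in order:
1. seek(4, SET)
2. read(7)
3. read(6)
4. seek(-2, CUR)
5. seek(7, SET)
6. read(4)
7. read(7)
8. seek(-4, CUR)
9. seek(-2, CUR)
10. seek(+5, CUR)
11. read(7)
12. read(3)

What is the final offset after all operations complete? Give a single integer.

After 1 (seek(4, SET)): offset=4
After 2 (read(7)): returned 'Y46FJYS', offset=11
After 3 (read(6)): returned 'DPTRBM', offset=17
After 4 (seek(-2, CUR)): offset=15
After 5 (seek(7, SET)): offset=7
After 6 (read(4)): returned 'FJYS', offset=11
After 7 (read(7)): returned 'DPTRBM', offset=17
After 8 (seek(-4, CUR)): offset=13
After 9 (seek(-2, CUR)): offset=11
After 10 (seek(+5, CUR)): offset=16
After 11 (read(7)): returned 'M', offset=17
After 12 (read(3)): returned '', offset=17

Answer: 17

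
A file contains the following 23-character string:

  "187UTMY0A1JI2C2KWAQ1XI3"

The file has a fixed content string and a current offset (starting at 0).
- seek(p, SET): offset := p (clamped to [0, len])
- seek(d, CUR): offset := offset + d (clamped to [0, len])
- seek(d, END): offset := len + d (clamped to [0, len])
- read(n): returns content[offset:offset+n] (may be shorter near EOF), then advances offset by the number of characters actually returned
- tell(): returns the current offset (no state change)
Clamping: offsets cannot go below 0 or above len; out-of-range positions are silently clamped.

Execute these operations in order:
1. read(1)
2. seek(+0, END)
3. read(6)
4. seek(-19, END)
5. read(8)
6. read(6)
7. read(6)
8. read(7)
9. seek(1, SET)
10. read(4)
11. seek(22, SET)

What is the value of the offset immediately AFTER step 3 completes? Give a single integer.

After 1 (read(1)): returned '1', offset=1
After 2 (seek(+0, END)): offset=23
After 3 (read(6)): returned '', offset=23

Answer: 23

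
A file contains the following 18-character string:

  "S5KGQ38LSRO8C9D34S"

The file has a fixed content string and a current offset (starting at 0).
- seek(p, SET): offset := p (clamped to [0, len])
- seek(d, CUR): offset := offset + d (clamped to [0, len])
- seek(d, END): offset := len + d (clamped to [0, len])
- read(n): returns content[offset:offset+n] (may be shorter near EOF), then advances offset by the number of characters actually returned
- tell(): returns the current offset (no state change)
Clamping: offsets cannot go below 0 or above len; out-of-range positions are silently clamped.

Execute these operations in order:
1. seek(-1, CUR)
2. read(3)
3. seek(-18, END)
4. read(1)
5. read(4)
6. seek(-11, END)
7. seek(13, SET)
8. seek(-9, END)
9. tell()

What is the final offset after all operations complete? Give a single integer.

After 1 (seek(-1, CUR)): offset=0
After 2 (read(3)): returned 'S5K', offset=3
After 3 (seek(-18, END)): offset=0
After 4 (read(1)): returned 'S', offset=1
After 5 (read(4)): returned '5KGQ', offset=5
After 6 (seek(-11, END)): offset=7
After 7 (seek(13, SET)): offset=13
After 8 (seek(-9, END)): offset=9
After 9 (tell()): offset=9

Answer: 9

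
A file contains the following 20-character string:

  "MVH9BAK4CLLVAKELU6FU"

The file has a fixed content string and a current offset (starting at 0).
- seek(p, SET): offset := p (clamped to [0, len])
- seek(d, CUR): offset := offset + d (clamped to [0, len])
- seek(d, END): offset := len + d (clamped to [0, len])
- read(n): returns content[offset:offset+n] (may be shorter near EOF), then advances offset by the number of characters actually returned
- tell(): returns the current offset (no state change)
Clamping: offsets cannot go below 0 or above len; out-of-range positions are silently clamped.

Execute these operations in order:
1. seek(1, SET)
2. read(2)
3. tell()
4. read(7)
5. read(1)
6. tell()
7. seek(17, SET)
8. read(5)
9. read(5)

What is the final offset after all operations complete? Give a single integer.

Answer: 20

Derivation:
After 1 (seek(1, SET)): offset=1
After 2 (read(2)): returned 'VH', offset=3
After 3 (tell()): offset=3
After 4 (read(7)): returned '9BAK4CL', offset=10
After 5 (read(1)): returned 'L', offset=11
After 6 (tell()): offset=11
After 7 (seek(17, SET)): offset=17
After 8 (read(5)): returned '6FU', offset=20
After 9 (read(5)): returned '', offset=20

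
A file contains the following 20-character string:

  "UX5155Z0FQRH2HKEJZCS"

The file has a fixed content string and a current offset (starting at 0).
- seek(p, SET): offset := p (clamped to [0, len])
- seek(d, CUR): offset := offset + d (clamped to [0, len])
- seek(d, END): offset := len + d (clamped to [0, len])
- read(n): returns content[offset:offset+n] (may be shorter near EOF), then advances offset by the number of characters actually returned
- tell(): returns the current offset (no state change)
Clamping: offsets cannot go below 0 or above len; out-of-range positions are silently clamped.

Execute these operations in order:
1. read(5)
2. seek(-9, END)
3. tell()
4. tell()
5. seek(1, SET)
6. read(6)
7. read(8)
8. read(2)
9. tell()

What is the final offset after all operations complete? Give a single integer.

After 1 (read(5)): returned 'UX515', offset=5
After 2 (seek(-9, END)): offset=11
After 3 (tell()): offset=11
After 4 (tell()): offset=11
After 5 (seek(1, SET)): offset=1
After 6 (read(6)): returned 'X5155Z', offset=7
After 7 (read(8)): returned '0FQRH2HK', offset=15
After 8 (read(2)): returned 'EJ', offset=17
After 9 (tell()): offset=17

Answer: 17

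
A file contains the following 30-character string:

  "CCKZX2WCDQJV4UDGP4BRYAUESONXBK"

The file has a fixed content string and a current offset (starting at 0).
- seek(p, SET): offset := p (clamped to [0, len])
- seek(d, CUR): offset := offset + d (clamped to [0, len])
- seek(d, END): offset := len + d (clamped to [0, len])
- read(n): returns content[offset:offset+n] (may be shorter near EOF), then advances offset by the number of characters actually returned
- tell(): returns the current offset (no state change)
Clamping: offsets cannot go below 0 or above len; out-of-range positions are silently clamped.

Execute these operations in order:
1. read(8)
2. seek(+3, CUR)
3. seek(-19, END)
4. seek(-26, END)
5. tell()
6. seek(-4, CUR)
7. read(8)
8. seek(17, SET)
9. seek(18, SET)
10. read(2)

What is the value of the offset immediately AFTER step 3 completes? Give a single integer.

Answer: 11

Derivation:
After 1 (read(8)): returned 'CCKZX2WC', offset=8
After 2 (seek(+3, CUR)): offset=11
After 3 (seek(-19, END)): offset=11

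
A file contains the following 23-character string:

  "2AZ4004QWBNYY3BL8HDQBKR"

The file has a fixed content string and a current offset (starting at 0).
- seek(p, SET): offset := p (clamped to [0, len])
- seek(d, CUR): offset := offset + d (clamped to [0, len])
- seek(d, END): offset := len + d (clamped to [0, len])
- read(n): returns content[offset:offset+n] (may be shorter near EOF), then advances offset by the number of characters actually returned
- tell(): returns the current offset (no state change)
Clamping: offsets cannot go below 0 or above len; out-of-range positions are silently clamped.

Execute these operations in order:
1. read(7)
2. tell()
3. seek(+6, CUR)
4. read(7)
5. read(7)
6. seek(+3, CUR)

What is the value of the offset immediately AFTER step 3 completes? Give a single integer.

After 1 (read(7)): returned '2AZ4004', offset=7
After 2 (tell()): offset=7
After 3 (seek(+6, CUR)): offset=13

Answer: 13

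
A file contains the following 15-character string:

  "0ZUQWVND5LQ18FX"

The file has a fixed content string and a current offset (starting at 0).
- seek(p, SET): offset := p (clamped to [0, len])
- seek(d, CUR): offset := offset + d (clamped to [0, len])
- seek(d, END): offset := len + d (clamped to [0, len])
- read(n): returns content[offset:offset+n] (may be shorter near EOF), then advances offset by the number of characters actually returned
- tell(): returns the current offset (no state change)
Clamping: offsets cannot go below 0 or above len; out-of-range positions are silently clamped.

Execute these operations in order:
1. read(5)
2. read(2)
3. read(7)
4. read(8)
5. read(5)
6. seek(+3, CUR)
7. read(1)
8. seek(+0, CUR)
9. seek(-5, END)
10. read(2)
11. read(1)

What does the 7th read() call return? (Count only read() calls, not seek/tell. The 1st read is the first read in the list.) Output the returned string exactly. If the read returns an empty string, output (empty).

After 1 (read(5)): returned '0ZUQW', offset=5
After 2 (read(2)): returned 'VN', offset=7
After 3 (read(7)): returned 'D5LQ18F', offset=14
After 4 (read(8)): returned 'X', offset=15
After 5 (read(5)): returned '', offset=15
After 6 (seek(+3, CUR)): offset=15
After 7 (read(1)): returned '', offset=15
After 8 (seek(+0, CUR)): offset=15
After 9 (seek(-5, END)): offset=10
After 10 (read(2)): returned 'Q1', offset=12
After 11 (read(1)): returned '8', offset=13

Answer: Q1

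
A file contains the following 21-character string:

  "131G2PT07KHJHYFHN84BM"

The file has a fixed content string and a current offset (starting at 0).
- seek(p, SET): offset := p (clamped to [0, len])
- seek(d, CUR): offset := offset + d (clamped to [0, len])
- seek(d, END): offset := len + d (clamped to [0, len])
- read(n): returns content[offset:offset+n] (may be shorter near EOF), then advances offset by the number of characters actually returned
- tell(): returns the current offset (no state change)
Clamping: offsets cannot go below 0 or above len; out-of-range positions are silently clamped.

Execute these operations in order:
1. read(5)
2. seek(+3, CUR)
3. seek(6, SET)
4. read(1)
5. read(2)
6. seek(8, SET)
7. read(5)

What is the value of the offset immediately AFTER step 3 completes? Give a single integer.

Answer: 6

Derivation:
After 1 (read(5)): returned '131G2', offset=5
After 2 (seek(+3, CUR)): offset=8
After 3 (seek(6, SET)): offset=6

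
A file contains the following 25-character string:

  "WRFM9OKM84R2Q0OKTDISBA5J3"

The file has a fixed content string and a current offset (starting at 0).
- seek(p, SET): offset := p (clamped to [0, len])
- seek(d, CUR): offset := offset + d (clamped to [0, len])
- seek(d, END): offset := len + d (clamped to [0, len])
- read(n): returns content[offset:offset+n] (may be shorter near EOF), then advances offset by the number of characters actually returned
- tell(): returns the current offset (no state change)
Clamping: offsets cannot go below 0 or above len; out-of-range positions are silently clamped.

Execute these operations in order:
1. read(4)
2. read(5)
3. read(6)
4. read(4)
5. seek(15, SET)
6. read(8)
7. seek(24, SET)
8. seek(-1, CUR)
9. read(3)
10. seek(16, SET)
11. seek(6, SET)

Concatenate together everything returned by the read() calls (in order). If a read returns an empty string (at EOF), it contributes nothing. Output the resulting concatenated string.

Answer: WRFM9OKM84R2Q0OKTDIKTDISBA5J3

Derivation:
After 1 (read(4)): returned 'WRFM', offset=4
After 2 (read(5)): returned '9OKM8', offset=9
After 3 (read(6)): returned '4R2Q0O', offset=15
After 4 (read(4)): returned 'KTDI', offset=19
After 5 (seek(15, SET)): offset=15
After 6 (read(8)): returned 'KTDISBA5', offset=23
After 7 (seek(24, SET)): offset=24
After 8 (seek(-1, CUR)): offset=23
After 9 (read(3)): returned 'J3', offset=25
After 10 (seek(16, SET)): offset=16
After 11 (seek(6, SET)): offset=6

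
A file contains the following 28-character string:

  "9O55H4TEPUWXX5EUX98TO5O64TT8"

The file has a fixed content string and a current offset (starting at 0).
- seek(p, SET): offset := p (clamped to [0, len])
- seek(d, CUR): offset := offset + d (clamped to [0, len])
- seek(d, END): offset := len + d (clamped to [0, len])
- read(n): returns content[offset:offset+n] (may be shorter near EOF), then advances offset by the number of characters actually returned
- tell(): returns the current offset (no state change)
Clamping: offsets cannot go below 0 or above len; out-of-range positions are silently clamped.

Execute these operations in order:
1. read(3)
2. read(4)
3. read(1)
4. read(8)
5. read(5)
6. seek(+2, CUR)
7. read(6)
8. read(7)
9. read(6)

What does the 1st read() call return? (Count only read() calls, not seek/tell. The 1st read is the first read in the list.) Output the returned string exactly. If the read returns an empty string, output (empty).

After 1 (read(3)): returned '9O5', offset=3
After 2 (read(4)): returned '5H4T', offset=7
After 3 (read(1)): returned 'E', offset=8
After 4 (read(8)): returned 'PUWXX5EU', offset=16
After 5 (read(5)): returned 'X98TO', offset=21
After 6 (seek(+2, CUR)): offset=23
After 7 (read(6)): returned '64TT8', offset=28
After 8 (read(7)): returned '', offset=28
After 9 (read(6)): returned '', offset=28

Answer: 9O5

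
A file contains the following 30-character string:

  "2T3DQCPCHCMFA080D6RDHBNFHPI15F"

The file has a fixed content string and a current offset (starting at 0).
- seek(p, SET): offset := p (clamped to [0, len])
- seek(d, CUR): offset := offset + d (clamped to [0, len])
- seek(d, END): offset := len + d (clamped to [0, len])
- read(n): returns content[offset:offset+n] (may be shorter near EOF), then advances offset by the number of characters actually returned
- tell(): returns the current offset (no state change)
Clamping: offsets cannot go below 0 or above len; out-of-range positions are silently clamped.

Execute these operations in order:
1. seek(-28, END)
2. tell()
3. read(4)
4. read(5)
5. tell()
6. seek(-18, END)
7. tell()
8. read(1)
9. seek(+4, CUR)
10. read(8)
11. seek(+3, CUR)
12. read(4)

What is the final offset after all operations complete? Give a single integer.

After 1 (seek(-28, END)): offset=2
After 2 (tell()): offset=2
After 3 (read(4)): returned '3DQC', offset=6
After 4 (read(5)): returned 'PCHCM', offset=11
After 5 (tell()): offset=11
After 6 (seek(-18, END)): offset=12
After 7 (tell()): offset=12
After 8 (read(1)): returned 'A', offset=13
After 9 (seek(+4, CUR)): offset=17
After 10 (read(8)): returned '6RDHBNFH', offset=25
After 11 (seek(+3, CUR)): offset=28
After 12 (read(4)): returned '5F', offset=30

Answer: 30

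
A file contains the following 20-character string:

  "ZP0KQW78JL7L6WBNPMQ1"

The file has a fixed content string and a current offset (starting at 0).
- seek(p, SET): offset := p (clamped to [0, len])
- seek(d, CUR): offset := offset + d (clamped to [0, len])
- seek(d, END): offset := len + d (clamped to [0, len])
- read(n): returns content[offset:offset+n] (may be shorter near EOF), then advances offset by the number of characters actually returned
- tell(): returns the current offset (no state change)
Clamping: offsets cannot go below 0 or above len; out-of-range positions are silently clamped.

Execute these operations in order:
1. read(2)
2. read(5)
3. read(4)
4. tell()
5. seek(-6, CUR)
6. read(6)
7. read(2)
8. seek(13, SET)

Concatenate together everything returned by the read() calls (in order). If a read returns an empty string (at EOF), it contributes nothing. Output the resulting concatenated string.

Answer: ZP0KQW78JL7W78JL7L6

Derivation:
After 1 (read(2)): returned 'ZP', offset=2
After 2 (read(5)): returned '0KQW7', offset=7
After 3 (read(4)): returned '8JL7', offset=11
After 4 (tell()): offset=11
After 5 (seek(-6, CUR)): offset=5
After 6 (read(6)): returned 'W78JL7', offset=11
After 7 (read(2)): returned 'L6', offset=13
After 8 (seek(13, SET)): offset=13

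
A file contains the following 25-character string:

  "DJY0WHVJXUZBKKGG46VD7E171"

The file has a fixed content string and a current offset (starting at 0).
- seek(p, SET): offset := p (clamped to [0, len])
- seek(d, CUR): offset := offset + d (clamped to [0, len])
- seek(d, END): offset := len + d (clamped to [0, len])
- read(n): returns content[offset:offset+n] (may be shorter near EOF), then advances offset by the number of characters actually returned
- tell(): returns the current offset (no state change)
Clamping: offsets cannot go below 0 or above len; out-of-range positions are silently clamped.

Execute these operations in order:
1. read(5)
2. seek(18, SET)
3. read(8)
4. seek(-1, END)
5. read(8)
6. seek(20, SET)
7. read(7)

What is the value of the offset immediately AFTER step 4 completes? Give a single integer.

Answer: 24

Derivation:
After 1 (read(5)): returned 'DJY0W', offset=5
After 2 (seek(18, SET)): offset=18
After 3 (read(8)): returned 'VD7E171', offset=25
After 4 (seek(-1, END)): offset=24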